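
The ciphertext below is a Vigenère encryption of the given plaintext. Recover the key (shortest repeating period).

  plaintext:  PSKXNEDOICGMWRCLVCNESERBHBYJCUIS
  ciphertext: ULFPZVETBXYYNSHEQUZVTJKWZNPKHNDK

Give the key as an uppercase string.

FTVSMRB

  i= 0: U-P =  5 → F
  i= 1: L-S = 19 → T
  i= 2: F-K = 21 → V
  i= 3: P-X = 18 → S
  i= 4: Z-N = 12 → M
  i= 5: V-E = 17 → R
  i= 6: E-D =  1 → B
  i= 7: T-O =  5 → F
  i= 8: B-I = 19 → T
  i= 9: X-C = 21 → V
  i=10: Y-G = 18 → S
  i=11: Y-M = 12 → M
  i=12: N-W = 17 → R
  i=13: S-R =  1 → B
  i=14: H-C =  5 → F
  i=15: E-L = 19 → T
  i=16: Q-V = 21 → V
  i=17: U-C = 18 → S
  i=18: Z-N = 12 → M
  i=19: V-E = 17 → R
  i=20: T-S =  1 → B
  i=21: J-E =  5 → F
  i=22: K-R = 19 → T
  i=23: W-B = 21 → V
  i=24: Z-H = 18 → S
  i=25: N-B = 12 → M
  i=26: P-Y = 17 → R
  i=27: K-J =  1 → B
  i=28: H-C =  5 → F
  i=29: N-U = 19 → T
  i=30: D-I = 21 → V
  i=31: K-S = 18 → S
  shifts repeat with period 7: FTVSMRB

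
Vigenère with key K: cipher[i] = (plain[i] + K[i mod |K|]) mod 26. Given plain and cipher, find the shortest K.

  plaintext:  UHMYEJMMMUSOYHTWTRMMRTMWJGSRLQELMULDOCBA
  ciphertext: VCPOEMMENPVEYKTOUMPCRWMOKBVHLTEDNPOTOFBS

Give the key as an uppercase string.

  i= 0: V-U =  1 → B
  i= 1: C-H = 21 → V
  i= 2: P-M =  3 → D
  i= 3: O-Y = 16 → Q
  i= 4: E-E =  0 → A
  i= 5: M-J =  3 → D
  i= 6: M-M =  0 → A
  i= 7: E-M = 18 → S
  i= 8: N-M =  1 → B
  i= 9: P-U = 21 → V
  i=10: V-S =  3 → D
  i=11: E-O = 16 → Q
  i=12: Y-Y =  0 → A
  i=13: K-H =  3 → D
  i=14: T-T =  0 → A
  i=15: O-W = 18 → S
  i=16: U-T =  1 → B
  i=17: M-R = 21 → V
  i=18: P-M =  3 → D
  i=19: C-M = 16 → Q
  i=20: R-R =  0 → A
  i=21: W-T =  3 → D
  i=22: M-M =  0 → A
  i=23: O-W = 18 → S
  i=24: K-J =  1 → B
  i=25: B-G = 21 → V
  i=26: V-S =  3 → D
  i=27: H-R = 16 → Q
  i=28: L-L =  0 → A
  i=29: T-Q =  3 → D
  i=30: E-E =  0 → A
  i=31: D-L = 18 → S
  i=32: N-M =  1 → B
  i=33: P-U = 21 → V
  i=34: O-L =  3 → D
  i=35: T-D = 16 → Q
  i=36: O-O =  0 → A
  i=37: F-C =  3 → D
  i=38: B-B =  0 → A
  i=39: S-A = 18 → S
  shifts repeat with period 8: BVDQADAS

BVDQADAS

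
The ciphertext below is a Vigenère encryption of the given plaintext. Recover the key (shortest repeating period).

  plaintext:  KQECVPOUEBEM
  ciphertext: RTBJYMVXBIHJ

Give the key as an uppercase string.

  i= 0: R-K =  7 → H
  i= 1: T-Q =  3 → D
  i= 2: B-E = 23 → X
  i= 3: J-C =  7 → H
  i= 4: Y-V =  3 → D
  i= 5: M-P = 23 → X
  i= 6: V-O =  7 → H
  i= 7: X-U =  3 → D
  i= 8: B-E = 23 → X
  i= 9: I-B =  7 → H
  i=10: H-E =  3 → D
  i=11: J-M = 23 → X
  shifts repeat with period 3: HDX

HDX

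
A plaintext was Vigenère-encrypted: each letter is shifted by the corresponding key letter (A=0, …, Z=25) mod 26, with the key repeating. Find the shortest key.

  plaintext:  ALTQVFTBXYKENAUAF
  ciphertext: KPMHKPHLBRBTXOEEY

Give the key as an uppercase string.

  i= 0: K-A = 10 → K
  i= 1: P-L =  4 → E
  i= 2: M-T = 19 → T
  i= 3: H-Q = 17 → R
  i= 4: K-V = 15 → P
  i= 5: P-F = 10 → K
  i= 6: H-T = 14 → O
  i= 7: L-B = 10 → K
  i= 8: B-X =  4 → E
  i= 9: R-Y = 19 → T
  i=10: B-K = 17 → R
  i=11: T-E = 15 → P
  i=12: X-N = 10 → K
  i=13: O-A = 14 → O
  i=14: E-U = 10 → K
  i=15: E-A =  4 → E
  i=16: Y-F = 19 → T
  shifts repeat with period 7: KETRPKO

KETRPKO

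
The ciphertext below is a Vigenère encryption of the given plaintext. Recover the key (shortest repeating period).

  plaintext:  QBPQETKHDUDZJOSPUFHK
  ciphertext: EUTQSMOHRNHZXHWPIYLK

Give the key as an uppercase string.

  i= 0: E-Q = 14 → O
  i= 1: U-B = 19 → T
  i= 2: T-P =  4 → E
  i= 3: Q-Q =  0 → A
  i= 4: S-E = 14 → O
  i= 5: M-T = 19 → T
  i= 6: O-K =  4 → E
  i= 7: H-H =  0 → A
  i= 8: R-D = 14 → O
  i= 9: N-U = 19 → T
  i=10: H-D =  4 → E
  i=11: Z-Z =  0 → A
  i=12: X-J = 14 → O
  i=13: H-O = 19 → T
  i=14: W-S =  4 → E
  i=15: P-P =  0 → A
  i=16: I-U = 14 → O
  i=17: Y-F = 19 → T
  i=18: L-H =  4 → E
  i=19: K-K =  0 → A
  shifts repeat with period 4: OTEA

OTEA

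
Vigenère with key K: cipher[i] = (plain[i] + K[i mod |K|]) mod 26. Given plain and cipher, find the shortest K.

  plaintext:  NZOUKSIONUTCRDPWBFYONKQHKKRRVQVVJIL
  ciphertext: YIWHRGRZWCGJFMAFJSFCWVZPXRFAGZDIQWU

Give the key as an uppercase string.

LJINHOJ

  i= 0: Y-N = 11 → L
  i= 1: I-Z =  9 → J
  i= 2: W-O =  8 → I
  i= 3: H-U = 13 → N
  i= 4: R-K =  7 → H
  i= 5: G-S = 14 → O
  i= 6: R-I =  9 → J
  i= 7: Z-O = 11 → L
  i= 8: W-N =  9 → J
  i= 9: C-U =  8 → I
  i=10: G-T = 13 → N
  i=11: J-C =  7 → H
  i=12: F-R = 14 → O
  i=13: M-D =  9 → J
  i=14: A-P = 11 → L
  i=15: F-W =  9 → J
  i=16: J-B =  8 → I
  i=17: S-F = 13 → N
  i=18: F-Y =  7 → H
  i=19: C-O = 14 → O
  i=20: W-N =  9 → J
  i=21: V-K = 11 → L
  i=22: Z-Q =  9 → J
  i=23: P-H =  8 → I
  i=24: X-K = 13 → N
  i=25: R-K =  7 → H
  i=26: F-R = 14 → O
  i=27: A-R =  9 → J
  i=28: G-V = 11 → L
  i=29: Z-Q =  9 → J
  i=30: D-V =  8 → I
  i=31: I-V = 13 → N
  i=32: Q-J =  7 → H
  i=33: W-I = 14 → O
  i=34: U-L =  9 → J
  shifts repeat with period 7: LJINHOJ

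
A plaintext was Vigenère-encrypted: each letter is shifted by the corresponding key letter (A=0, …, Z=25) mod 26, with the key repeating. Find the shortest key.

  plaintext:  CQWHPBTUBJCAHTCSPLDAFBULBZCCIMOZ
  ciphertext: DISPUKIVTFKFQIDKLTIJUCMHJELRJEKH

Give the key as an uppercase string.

  i= 0: D-C =  1 → B
  i= 1: I-Q = 18 → S
  i= 2: S-W = 22 → W
  i= 3: P-H =  8 → I
  i= 4: U-P =  5 → F
  i= 5: K-B =  9 → J
  i= 6: I-T = 15 → P
  i= 7: V-U =  1 → B
  i= 8: T-B = 18 → S
  i= 9: F-J = 22 → W
  i=10: K-C =  8 → I
  i=11: F-A =  5 → F
  i=12: Q-H =  9 → J
  i=13: I-T = 15 → P
  i=14: D-C =  1 → B
  i=15: K-S = 18 → S
  i=16: L-P = 22 → W
  i=17: T-L =  8 → I
  i=18: I-D =  5 → F
  i=19: J-A =  9 → J
  i=20: U-F = 15 → P
  i=21: C-B =  1 → B
  i=22: M-U = 18 → S
  i=23: H-L = 22 → W
  i=24: J-B =  8 → I
  i=25: E-Z =  5 → F
  i=26: L-C =  9 → J
  i=27: R-C = 15 → P
  i=28: J-I =  1 → B
  i=29: E-M = 18 → S
  i=30: K-O = 22 → W
  i=31: H-Z =  8 → I
  shifts repeat with period 7: BSWIFJP

BSWIFJP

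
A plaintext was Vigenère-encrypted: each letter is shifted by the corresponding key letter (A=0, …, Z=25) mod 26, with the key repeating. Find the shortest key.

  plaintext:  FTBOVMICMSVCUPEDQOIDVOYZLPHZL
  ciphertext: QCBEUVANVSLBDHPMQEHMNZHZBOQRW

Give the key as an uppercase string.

LJAQZJS

  i= 0: Q-F = 11 → L
  i= 1: C-T =  9 → J
  i= 2: B-B =  0 → A
  i= 3: E-O = 16 → Q
  i= 4: U-V = 25 → Z
  i= 5: V-M =  9 → J
  i= 6: A-I = 18 → S
  i= 7: N-C = 11 → L
  i= 8: V-M =  9 → J
  i= 9: S-S =  0 → A
  i=10: L-V = 16 → Q
  i=11: B-C = 25 → Z
  i=12: D-U =  9 → J
  i=13: H-P = 18 → S
  i=14: P-E = 11 → L
  i=15: M-D =  9 → J
  i=16: Q-Q =  0 → A
  i=17: E-O = 16 → Q
  i=18: H-I = 25 → Z
  i=19: M-D =  9 → J
  i=20: N-V = 18 → S
  i=21: Z-O = 11 → L
  i=22: H-Y =  9 → J
  i=23: Z-Z =  0 → A
  i=24: B-L = 16 → Q
  i=25: O-P = 25 → Z
  i=26: Q-H =  9 → J
  i=27: R-Z = 18 → S
  i=28: W-L = 11 → L
  shifts repeat with period 7: LJAQZJS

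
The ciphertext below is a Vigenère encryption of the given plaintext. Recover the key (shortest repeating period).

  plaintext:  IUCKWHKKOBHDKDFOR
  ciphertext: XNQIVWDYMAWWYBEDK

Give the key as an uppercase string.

PTOYZ

  i= 0: X-I = 15 → P
  i= 1: N-U = 19 → T
  i= 2: Q-C = 14 → O
  i= 3: I-K = 24 → Y
  i= 4: V-W = 25 → Z
  i= 5: W-H = 15 → P
  i= 6: D-K = 19 → T
  i= 7: Y-K = 14 → O
  i= 8: M-O = 24 → Y
  i= 9: A-B = 25 → Z
  i=10: W-H = 15 → P
  i=11: W-D = 19 → T
  i=12: Y-K = 14 → O
  i=13: B-D = 24 → Y
  i=14: E-F = 25 → Z
  i=15: D-O = 15 → P
  i=16: K-R = 19 → T
  shifts repeat with period 5: PTOYZ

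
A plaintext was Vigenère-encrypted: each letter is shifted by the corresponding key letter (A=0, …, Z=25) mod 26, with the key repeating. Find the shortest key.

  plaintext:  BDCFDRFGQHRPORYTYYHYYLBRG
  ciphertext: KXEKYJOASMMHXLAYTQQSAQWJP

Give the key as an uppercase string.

  i= 0: K-B =  9 → J
  i= 1: X-D = 20 → U
  i= 2: E-C =  2 → C
  i= 3: K-F =  5 → F
  i= 4: Y-D = 21 → V
  i= 5: J-R = 18 → S
  i= 6: O-F =  9 → J
  i= 7: A-G = 20 → U
  i= 8: S-Q =  2 → C
  i= 9: M-H =  5 → F
  i=10: M-R = 21 → V
  i=11: H-P = 18 → S
  i=12: X-O =  9 → J
  i=13: L-R = 20 → U
  i=14: A-Y =  2 → C
  i=15: Y-T =  5 → F
  i=16: T-Y = 21 → V
  i=17: Q-Y = 18 → S
  i=18: Q-H =  9 → J
  i=19: S-Y = 20 → U
  i=20: A-Y =  2 → C
  i=21: Q-L =  5 → F
  i=22: W-B = 21 → V
  i=23: J-R = 18 → S
  i=24: P-G =  9 → J
  shifts repeat with period 6: JUCFVS

JUCFVS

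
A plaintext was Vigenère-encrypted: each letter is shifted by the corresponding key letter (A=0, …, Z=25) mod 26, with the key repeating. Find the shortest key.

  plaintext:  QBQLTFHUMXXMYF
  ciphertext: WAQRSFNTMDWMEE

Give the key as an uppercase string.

GZA

  i= 0: W-Q =  6 → G
  i= 1: A-B = 25 → Z
  i= 2: Q-Q =  0 → A
  i= 3: R-L =  6 → G
  i= 4: S-T = 25 → Z
  i= 5: F-F =  0 → A
  i= 6: N-H =  6 → G
  i= 7: T-U = 25 → Z
  i= 8: M-M =  0 → A
  i= 9: D-X =  6 → G
  i=10: W-X = 25 → Z
  i=11: M-M =  0 → A
  i=12: E-Y =  6 → G
  i=13: E-F = 25 → Z
  shifts repeat with period 3: GZA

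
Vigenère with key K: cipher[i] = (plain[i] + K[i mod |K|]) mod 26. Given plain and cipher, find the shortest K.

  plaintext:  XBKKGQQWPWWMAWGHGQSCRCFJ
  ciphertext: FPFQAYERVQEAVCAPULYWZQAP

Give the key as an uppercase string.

IOVGU

  i= 0: F-X =  8 → I
  i= 1: P-B = 14 → O
  i= 2: F-K = 21 → V
  i= 3: Q-K =  6 → G
  i= 4: A-G = 20 → U
  i= 5: Y-Q =  8 → I
  i= 6: E-Q = 14 → O
  i= 7: R-W = 21 → V
  i= 8: V-P =  6 → G
  i= 9: Q-W = 20 → U
  i=10: E-W =  8 → I
  i=11: A-M = 14 → O
  i=12: V-A = 21 → V
  i=13: C-W =  6 → G
  i=14: A-G = 20 → U
  i=15: P-H =  8 → I
  i=16: U-G = 14 → O
  i=17: L-Q = 21 → V
  i=18: Y-S =  6 → G
  i=19: W-C = 20 → U
  i=20: Z-R =  8 → I
  i=21: Q-C = 14 → O
  i=22: A-F = 21 → V
  i=23: P-J =  6 → G
  shifts repeat with period 5: IOVGU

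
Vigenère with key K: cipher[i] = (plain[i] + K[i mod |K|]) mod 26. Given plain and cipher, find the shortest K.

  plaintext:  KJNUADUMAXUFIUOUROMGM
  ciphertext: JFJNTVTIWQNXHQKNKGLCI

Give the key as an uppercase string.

  i= 0: J-K = 25 → Z
  i= 1: F-J = 22 → W
  i= 2: J-N = 22 → W
  i= 3: N-U = 19 → T
  i= 4: T-A = 19 → T
  i= 5: V-D = 18 → S
  i= 6: T-U = 25 → Z
  i= 7: I-M = 22 → W
  i= 8: W-A = 22 → W
  i= 9: Q-X = 19 → T
  i=10: N-U = 19 → T
  i=11: X-F = 18 → S
  i=12: H-I = 25 → Z
  i=13: Q-U = 22 → W
  i=14: K-O = 22 → W
  i=15: N-U = 19 → T
  i=16: K-R = 19 → T
  i=17: G-O = 18 → S
  i=18: L-M = 25 → Z
  i=19: C-G = 22 → W
  i=20: I-M = 22 → W
  shifts repeat with period 6: ZWWTTS

ZWWTTS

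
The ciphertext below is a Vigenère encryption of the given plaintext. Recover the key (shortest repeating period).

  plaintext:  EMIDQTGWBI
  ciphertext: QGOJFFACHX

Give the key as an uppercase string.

  i= 0: Q-E = 12 → M
  i= 1: G-M = 20 → U
  i= 2: O-I =  6 → G
  i= 3: J-D =  6 → G
  i= 4: F-Q = 15 → P
  i= 5: F-T = 12 → M
  i= 6: A-G = 20 → U
  i= 7: C-W =  6 → G
  i= 8: H-B =  6 → G
  i= 9: X-I = 15 → P
  shifts repeat with period 5: MUGGP

MUGGP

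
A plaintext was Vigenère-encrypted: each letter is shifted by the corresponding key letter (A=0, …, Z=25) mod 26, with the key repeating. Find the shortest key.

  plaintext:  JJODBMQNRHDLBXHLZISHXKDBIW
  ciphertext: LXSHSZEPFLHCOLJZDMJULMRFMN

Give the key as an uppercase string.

  i= 0: L-J =  2 → C
  i= 1: X-J = 14 → O
  i= 2: S-O =  4 → E
  i= 3: H-D =  4 → E
  i= 4: S-B = 17 → R
  i= 5: Z-M = 13 → N
  i= 6: E-Q = 14 → O
  i= 7: P-N =  2 → C
  i= 8: F-R = 14 → O
  i= 9: L-H =  4 → E
  i=10: H-D =  4 → E
  i=11: C-L = 17 → R
  i=12: O-B = 13 → N
  i=13: L-X = 14 → O
  i=14: J-H =  2 → C
  i=15: Z-L = 14 → O
  i=16: D-Z =  4 → E
  i=17: M-I =  4 → E
  i=18: J-S = 17 → R
  i=19: U-H = 13 → N
  i=20: L-X = 14 → O
  i=21: M-K =  2 → C
  i=22: R-D = 14 → O
  i=23: F-B =  4 → E
  i=24: M-I =  4 → E
  i=25: N-W = 17 → R
  shifts repeat with period 7: COEERNO

COEERNO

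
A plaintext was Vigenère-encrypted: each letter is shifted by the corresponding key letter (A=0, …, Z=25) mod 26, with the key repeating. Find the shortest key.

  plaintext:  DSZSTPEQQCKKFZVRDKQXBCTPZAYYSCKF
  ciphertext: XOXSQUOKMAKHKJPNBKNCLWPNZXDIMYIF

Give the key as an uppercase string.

UWYAXFK

  i= 0: X-D = 20 → U
  i= 1: O-S = 22 → W
  i= 2: X-Z = 24 → Y
  i= 3: S-S =  0 → A
  i= 4: Q-T = 23 → X
  i= 5: U-P =  5 → F
  i= 6: O-E = 10 → K
  i= 7: K-Q = 20 → U
  i= 8: M-Q = 22 → W
  i= 9: A-C = 24 → Y
  i=10: K-K =  0 → A
  i=11: H-K = 23 → X
  i=12: K-F =  5 → F
  i=13: J-Z = 10 → K
  i=14: P-V = 20 → U
  i=15: N-R = 22 → W
  i=16: B-D = 24 → Y
  i=17: K-K =  0 → A
  i=18: N-Q = 23 → X
  i=19: C-X =  5 → F
  i=20: L-B = 10 → K
  i=21: W-C = 20 → U
  i=22: P-T = 22 → W
  i=23: N-P = 24 → Y
  i=24: Z-Z =  0 → A
  i=25: X-A = 23 → X
  i=26: D-Y =  5 → F
  i=27: I-Y = 10 → K
  i=28: M-S = 20 → U
  i=29: Y-C = 22 → W
  i=30: I-K = 24 → Y
  i=31: F-F =  0 → A
  shifts repeat with period 7: UWYAXFK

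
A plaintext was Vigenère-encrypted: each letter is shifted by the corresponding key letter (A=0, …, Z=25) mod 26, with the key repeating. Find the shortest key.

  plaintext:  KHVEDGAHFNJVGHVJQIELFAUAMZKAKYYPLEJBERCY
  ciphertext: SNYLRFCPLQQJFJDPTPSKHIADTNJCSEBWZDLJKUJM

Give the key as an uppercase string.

IGDHOZC

  i= 0: S-K =  8 → I
  i= 1: N-H =  6 → G
  i= 2: Y-V =  3 → D
  i= 3: L-E =  7 → H
  i= 4: R-D = 14 → O
  i= 5: F-G = 25 → Z
  i= 6: C-A =  2 → C
  i= 7: P-H =  8 → I
  i= 8: L-F =  6 → G
  i= 9: Q-N =  3 → D
  i=10: Q-J =  7 → H
  i=11: J-V = 14 → O
  i=12: F-G = 25 → Z
  i=13: J-H =  2 → C
  i=14: D-V =  8 → I
  i=15: P-J =  6 → G
  i=16: T-Q =  3 → D
  i=17: P-I =  7 → H
  i=18: S-E = 14 → O
  i=19: K-L = 25 → Z
  i=20: H-F =  2 → C
  i=21: I-A =  8 → I
  i=22: A-U =  6 → G
  i=23: D-A =  3 → D
  i=24: T-M =  7 → H
  i=25: N-Z = 14 → O
  i=26: J-K = 25 → Z
  i=27: C-A =  2 → C
  i=28: S-K =  8 → I
  i=29: E-Y =  6 → G
  i=30: B-Y =  3 → D
  i=31: W-P =  7 → H
  i=32: Z-L = 14 → O
  i=33: D-E = 25 → Z
  i=34: L-J =  2 → C
  i=35: J-B =  8 → I
  i=36: K-E =  6 → G
  i=37: U-R =  3 → D
  i=38: J-C =  7 → H
  i=39: M-Y = 14 → O
  shifts repeat with period 7: IGDHOZC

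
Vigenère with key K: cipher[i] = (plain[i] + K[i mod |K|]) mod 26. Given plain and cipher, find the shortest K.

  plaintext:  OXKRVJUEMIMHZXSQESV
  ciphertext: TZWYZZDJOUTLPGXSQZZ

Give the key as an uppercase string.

  i= 0: T-O =  5 → F
  i= 1: Z-X =  2 → C
  i= 2: W-K = 12 → M
  i= 3: Y-R =  7 → H
  i= 4: Z-V =  4 → E
  i= 5: Z-J = 16 → Q
  i= 6: D-U =  9 → J
  i= 7: J-E =  5 → F
  i= 8: O-M =  2 → C
  i= 9: U-I = 12 → M
  i=10: T-M =  7 → H
  i=11: L-H =  4 → E
  i=12: P-Z = 16 → Q
  i=13: G-X =  9 → J
  i=14: X-S =  5 → F
  i=15: S-Q =  2 → C
  i=16: Q-E = 12 → M
  i=17: Z-S =  7 → H
  i=18: Z-V =  4 → E
  shifts repeat with period 7: FCMHEQJ

FCMHEQJ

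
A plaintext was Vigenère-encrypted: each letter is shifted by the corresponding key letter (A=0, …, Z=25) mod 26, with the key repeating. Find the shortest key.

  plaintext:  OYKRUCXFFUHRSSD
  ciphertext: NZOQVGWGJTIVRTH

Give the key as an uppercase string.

ZBE

  i= 0: N-O = 25 → Z
  i= 1: Z-Y =  1 → B
  i= 2: O-K =  4 → E
  i= 3: Q-R = 25 → Z
  i= 4: V-U =  1 → B
  i= 5: G-C =  4 → E
  i= 6: W-X = 25 → Z
  i= 7: G-F =  1 → B
  i= 8: J-F =  4 → E
  i= 9: T-U = 25 → Z
  i=10: I-H =  1 → B
  i=11: V-R =  4 → E
  i=12: R-S = 25 → Z
  i=13: T-S =  1 → B
  i=14: H-D =  4 → E
  shifts repeat with period 3: ZBE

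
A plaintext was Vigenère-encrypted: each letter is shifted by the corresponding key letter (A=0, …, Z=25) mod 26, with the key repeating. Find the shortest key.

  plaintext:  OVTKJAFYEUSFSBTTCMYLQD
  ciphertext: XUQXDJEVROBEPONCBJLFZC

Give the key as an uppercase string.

  i= 0: X-O =  9 → J
  i= 1: U-V = 25 → Z
  i= 2: Q-T = 23 → X
  i= 3: X-K = 13 → N
  i= 4: D-J = 20 → U
  i= 5: J-A =  9 → J
  i= 6: E-F = 25 → Z
  i= 7: V-Y = 23 → X
  i= 8: R-E = 13 → N
  i= 9: O-U = 20 → U
  i=10: B-S =  9 → J
  i=11: E-F = 25 → Z
  i=12: P-S = 23 → X
  i=13: O-B = 13 → N
  i=14: N-T = 20 → U
  i=15: C-T =  9 → J
  i=16: B-C = 25 → Z
  i=17: J-M = 23 → X
  i=18: L-Y = 13 → N
  i=19: F-L = 20 → U
  i=20: Z-Q =  9 → J
  i=21: C-D = 25 → Z
  shifts repeat with period 5: JZXNU

JZXNU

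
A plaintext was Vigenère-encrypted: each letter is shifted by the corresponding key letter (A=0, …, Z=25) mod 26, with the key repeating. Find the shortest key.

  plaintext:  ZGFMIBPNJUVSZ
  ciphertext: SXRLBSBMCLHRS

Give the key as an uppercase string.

TRMZ

  i= 0: S-Z = 19 → T
  i= 1: X-G = 17 → R
  i= 2: R-F = 12 → M
  i= 3: L-M = 25 → Z
  i= 4: B-I = 19 → T
  i= 5: S-B = 17 → R
  i= 6: B-P = 12 → M
  i= 7: M-N = 25 → Z
  i= 8: C-J = 19 → T
  i= 9: L-U = 17 → R
  i=10: H-V = 12 → M
  i=11: R-S = 25 → Z
  i=12: S-Z = 19 → T
  shifts repeat with period 4: TRMZ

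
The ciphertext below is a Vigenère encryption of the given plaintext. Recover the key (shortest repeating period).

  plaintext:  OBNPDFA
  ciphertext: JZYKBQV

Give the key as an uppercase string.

VYL

  i= 0: J-O = 21 → V
  i= 1: Z-B = 24 → Y
  i= 2: Y-N = 11 → L
  i= 3: K-P = 21 → V
  i= 4: B-D = 24 → Y
  i= 5: Q-F = 11 → L
  i= 6: V-A = 21 → V
  shifts repeat with period 3: VYL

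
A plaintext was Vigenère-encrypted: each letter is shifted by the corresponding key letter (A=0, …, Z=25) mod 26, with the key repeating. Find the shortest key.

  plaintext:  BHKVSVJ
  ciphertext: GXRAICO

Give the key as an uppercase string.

FQH

  i= 0: G-B =  5 → F
  i= 1: X-H = 16 → Q
  i= 2: R-K =  7 → H
  i= 3: A-V =  5 → F
  i= 4: I-S = 16 → Q
  i= 5: C-V =  7 → H
  i= 6: O-J =  5 → F
  shifts repeat with period 3: FQH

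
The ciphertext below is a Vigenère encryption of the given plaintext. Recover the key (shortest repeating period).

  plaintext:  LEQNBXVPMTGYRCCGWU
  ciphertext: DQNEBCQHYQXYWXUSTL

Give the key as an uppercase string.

SMXRAFV

  i= 0: D-L = 18 → S
  i= 1: Q-E = 12 → M
  i= 2: N-Q = 23 → X
  i= 3: E-N = 17 → R
  i= 4: B-B =  0 → A
  i= 5: C-X =  5 → F
  i= 6: Q-V = 21 → V
  i= 7: H-P = 18 → S
  i= 8: Y-M = 12 → M
  i= 9: Q-T = 23 → X
  i=10: X-G = 17 → R
  i=11: Y-Y =  0 → A
  i=12: W-R =  5 → F
  i=13: X-C = 21 → V
  i=14: U-C = 18 → S
  i=15: S-G = 12 → M
  i=16: T-W = 23 → X
  i=17: L-U = 17 → R
  shifts repeat with period 7: SMXRAFV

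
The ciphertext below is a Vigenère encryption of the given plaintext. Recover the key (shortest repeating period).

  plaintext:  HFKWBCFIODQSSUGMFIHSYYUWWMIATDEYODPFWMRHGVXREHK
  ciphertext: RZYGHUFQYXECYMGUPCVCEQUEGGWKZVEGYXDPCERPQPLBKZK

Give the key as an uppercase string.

KUOKGSAI

  i= 0: R-H = 10 → K
  i= 1: Z-F = 20 → U
  i= 2: Y-K = 14 → O
  i= 3: G-W = 10 → K
  i= 4: H-B =  6 → G
  i= 5: U-C = 18 → S
  i= 6: F-F =  0 → A
  i= 7: Q-I =  8 → I
  i= 8: Y-O = 10 → K
  i= 9: X-D = 20 → U
  i=10: E-Q = 14 → O
  i=11: C-S = 10 → K
  i=12: Y-S =  6 → G
  i=13: M-U = 18 → S
  i=14: G-G =  0 → A
  i=15: U-M =  8 → I
  i=16: P-F = 10 → K
  i=17: C-I = 20 → U
  i=18: V-H = 14 → O
  i=19: C-S = 10 → K
  i=20: E-Y =  6 → G
  i=21: Q-Y = 18 → S
  i=22: U-U =  0 → A
  i=23: E-W =  8 → I
  i=24: G-W = 10 → K
  i=25: G-M = 20 → U
  i=26: W-I = 14 → O
  i=27: K-A = 10 → K
  i=28: Z-T =  6 → G
  i=29: V-D = 18 → S
  i=30: E-E =  0 → A
  i=31: G-Y =  8 → I
  i=32: Y-O = 10 → K
  i=33: X-D = 20 → U
  i=34: D-P = 14 → O
  i=35: P-F = 10 → K
  i=36: C-W =  6 → G
  i=37: E-M = 18 → S
  i=38: R-R =  0 → A
  i=39: P-H =  8 → I
  i=40: Q-G = 10 → K
  i=41: P-V = 20 → U
  i=42: L-X = 14 → O
  i=43: B-R = 10 → K
  i=44: K-E =  6 → G
  i=45: Z-H = 18 → S
  i=46: K-K =  0 → A
  shifts repeat with period 8: KUOKGSAI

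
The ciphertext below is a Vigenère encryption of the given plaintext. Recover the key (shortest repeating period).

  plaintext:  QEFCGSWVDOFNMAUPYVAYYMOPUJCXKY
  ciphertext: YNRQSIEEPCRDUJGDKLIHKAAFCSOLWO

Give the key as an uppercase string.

  i= 0: Y-Q =  8 → I
  i= 1: N-E =  9 → J
  i= 2: R-F = 12 → M
  i= 3: Q-C = 14 → O
  i= 4: S-G = 12 → M
  i= 5: I-S = 16 → Q
  i= 6: E-W =  8 → I
  i= 7: E-V =  9 → J
  i= 8: P-D = 12 → M
  i= 9: C-O = 14 → O
  i=10: R-F = 12 → M
  i=11: D-N = 16 → Q
  i=12: U-M =  8 → I
  i=13: J-A =  9 → J
  i=14: G-U = 12 → M
  i=15: D-P = 14 → O
  i=16: K-Y = 12 → M
  i=17: L-V = 16 → Q
  i=18: I-A =  8 → I
  i=19: H-Y =  9 → J
  i=20: K-Y = 12 → M
  i=21: A-M = 14 → O
  i=22: A-O = 12 → M
  i=23: F-P = 16 → Q
  i=24: C-U =  8 → I
  i=25: S-J =  9 → J
  i=26: O-C = 12 → M
  i=27: L-X = 14 → O
  i=28: W-K = 12 → M
  i=29: O-Y = 16 → Q
  shifts repeat with period 6: IJMOMQ

IJMOMQ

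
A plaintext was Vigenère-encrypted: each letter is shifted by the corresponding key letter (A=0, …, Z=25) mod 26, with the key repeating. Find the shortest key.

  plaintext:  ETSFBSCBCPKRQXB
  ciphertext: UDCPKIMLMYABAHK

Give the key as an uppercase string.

QKKKJ

  i= 0: U-E = 16 → Q
  i= 1: D-T = 10 → K
  i= 2: C-S = 10 → K
  i= 3: P-F = 10 → K
  i= 4: K-B =  9 → J
  i= 5: I-S = 16 → Q
  i= 6: M-C = 10 → K
  i= 7: L-B = 10 → K
  i= 8: M-C = 10 → K
  i= 9: Y-P =  9 → J
  i=10: A-K = 16 → Q
  i=11: B-R = 10 → K
  i=12: A-Q = 10 → K
  i=13: H-X = 10 → K
  i=14: K-B =  9 → J
  shifts repeat with period 5: QKKKJ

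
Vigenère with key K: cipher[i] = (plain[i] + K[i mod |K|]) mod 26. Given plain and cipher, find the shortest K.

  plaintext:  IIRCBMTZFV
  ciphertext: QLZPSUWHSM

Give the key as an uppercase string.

IDINR

  i= 0: Q-I =  8 → I
  i= 1: L-I =  3 → D
  i= 2: Z-R =  8 → I
  i= 3: P-C = 13 → N
  i= 4: S-B = 17 → R
  i= 5: U-M =  8 → I
  i= 6: W-T =  3 → D
  i= 7: H-Z =  8 → I
  i= 8: S-F = 13 → N
  i= 9: M-V = 17 → R
  shifts repeat with period 5: IDINR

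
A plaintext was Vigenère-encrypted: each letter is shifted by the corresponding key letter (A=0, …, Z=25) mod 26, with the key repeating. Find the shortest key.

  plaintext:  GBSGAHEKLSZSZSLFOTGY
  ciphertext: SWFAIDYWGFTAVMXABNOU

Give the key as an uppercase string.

  i= 0: S-G = 12 → M
  i= 1: W-B = 21 → V
  i= 2: F-S = 13 → N
  i= 3: A-G = 20 → U
  i= 4: I-A =  8 → I
  i= 5: D-H = 22 → W
  i= 6: Y-E = 20 → U
  i= 7: W-K = 12 → M
  i= 8: G-L = 21 → V
  i= 9: F-S = 13 → N
  i=10: T-Z = 20 → U
  i=11: A-S =  8 → I
  i=12: V-Z = 22 → W
  i=13: M-S = 20 → U
  i=14: X-L = 12 → M
  i=15: A-F = 21 → V
  i=16: B-O = 13 → N
  i=17: N-T = 20 → U
  i=18: O-G =  8 → I
  i=19: U-Y = 22 → W
  shifts repeat with period 7: MVNUIWU

MVNUIWU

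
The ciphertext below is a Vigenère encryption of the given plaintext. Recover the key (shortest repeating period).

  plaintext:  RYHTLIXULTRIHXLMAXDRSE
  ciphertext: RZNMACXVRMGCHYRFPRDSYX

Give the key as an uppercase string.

  i= 0: R-R =  0 → A
  i= 1: Z-Y =  1 → B
  i= 2: N-H =  6 → G
  i= 3: M-T = 19 → T
  i= 4: A-L = 15 → P
  i= 5: C-I = 20 → U
  i= 6: X-X =  0 → A
  i= 7: V-U =  1 → B
  i= 8: R-L =  6 → G
  i= 9: M-T = 19 → T
  i=10: G-R = 15 → P
  i=11: C-I = 20 → U
  i=12: H-H =  0 → A
  i=13: Y-X =  1 → B
  i=14: R-L =  6 → G
  i=15: F-M = 19 → T
  i=16: P-A = 15 → P
  i=17: R-X = 20 → U
  i=18: D-D =  0 → A
  i=19: S-R =  1 → B
  i=20: Y-S =  6 → G
  i=21: X-E = 19 → T
  shifts repeat with period 6: ABGTPU

ABGTPU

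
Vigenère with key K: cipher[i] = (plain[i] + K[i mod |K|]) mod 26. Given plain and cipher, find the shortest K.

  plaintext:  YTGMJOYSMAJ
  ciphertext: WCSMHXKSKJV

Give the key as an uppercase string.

  i= 0: W-Y = 24 → Y
  i= 1: C-T =  9 → J
  i= 2: S-G = 12 → M
  i= 3: M-M =  0 → A
  i= 4: H-J = 24 → Y
  i= 5: X-O =  9 → J
  i= 6: K-Y = 12 → M
  i= 7: S-S =  0 → A
  i= 8: K-M = 24 → Y
  i= 9: J-A =  9 → J
  i=10: V-J = 12 → M
  shifts repeat with period 4: YJMA

YJMA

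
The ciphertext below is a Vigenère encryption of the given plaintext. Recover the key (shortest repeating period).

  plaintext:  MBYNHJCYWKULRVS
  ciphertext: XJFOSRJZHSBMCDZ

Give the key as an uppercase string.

  i= 0: X-M = 11 → L
  i= 1: J-B =  8 → I
  i= 2: F-Y =  7 → H
  i= 3: O-N =  1 → B
  i= 4: S-H = 11 → L
  i= 5: R-J =  8 → I
  i= 6: J-C =  7 → H
  i= 7: Z-Y =  1 → B
  i= 8: H-W = 11 → L
  i= 9: S-K =  8 → I
  i=10: B-U =  7 → H
  i=11: M-L =  1 → B
  i=12: C-R = 11 → L
  i=13: D-V =  8 → I
  i=14: Z-S =  7 → H
  shifts repeat with period 4: LIHB

LIHB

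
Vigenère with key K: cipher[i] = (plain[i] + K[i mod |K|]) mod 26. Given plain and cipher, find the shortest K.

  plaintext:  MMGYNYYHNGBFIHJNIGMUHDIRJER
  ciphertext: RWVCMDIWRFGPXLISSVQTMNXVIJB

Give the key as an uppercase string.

FKPEZ

  i= 0: R-M =  5 → F
  i= 1: W-M = 10 → K
  i= 2: V-G = 15 → P
  i= 3: C-Y =  4 → E
  i= 4: M-N = 25 → Z
  i= 5: D-Y =  5 → F
  i= 6: I-Y = 10 → K
  i= 7: W-H = 15 → P
  i= 8: R-N =  4 → E
  i= 9: F-G = 25 → Z
  i=10: G-B =  5 → F
  i=11: P-F = 10 → K
  i=12: X-I = 15 → P
  i=13: L-H =  4 → E
  i=14: I-J = 25 → Z
  i=15: S-N =  5 → F
  i=16: S-I = 10 → K
  i=17: V-G = 15 → P
  i=18: Q-M =  4 → E
  i=19: T-U = 25 → Z
  i=20: M-H =  5 → F
  i=21: N-D = 10 → K
  i=22: X-I = 15 → P
  i=23: V-R =  4 → E
  i=24: I-J = 25 → Z
  i=25: J-E =  5 → F
  i=26: B-R = 10 → K
  shifts repeat with period 5: FKPEZ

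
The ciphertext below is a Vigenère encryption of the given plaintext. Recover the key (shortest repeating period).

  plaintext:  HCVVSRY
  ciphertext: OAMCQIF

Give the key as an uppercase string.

  i= 0: O-H =  7 → H
  i= 1: A-C = 24 → Y
  i= 2: M-V = 17 → R
  i= 3: C-V =  7 → H
  i= 4: Q-S = 24 → Y
  i= 5: I-R = 17 → R
  i= 6: F-Y =  7 → H
  shifts repeat with period 3: HYR

HYR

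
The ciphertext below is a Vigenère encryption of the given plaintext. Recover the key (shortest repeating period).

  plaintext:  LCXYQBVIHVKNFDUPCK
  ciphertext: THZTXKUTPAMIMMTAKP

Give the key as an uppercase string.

  i= 0: T-L =  8 → I
  i= 1: H-C =  5 → F
  i= 2: Z-X =  2 → C
  i= 3: T-Y = 21 → V
  i= 4: X-Q =  7 → H
  i= 5: K-B =  9 → J
  i= 6: U-V = 25 → Z
  i= 7: T-I = 11 → L
  i= 8: P-H =  8 → I
  i= 9: A-V =  5 → F
  i=10: M-K =  2 → C
  i=11: I-N = 21 → V
  i=12: M-F =  7 → H
  i=13: M-D =  9 → J
  i=14: T-U = 25 → Z
  i=15: A-P = 11 → L
  i=16: K-C =  8 → I
  i=17: P-K =  5 → F
  shifts repeat with period 8: IFCVHJZL

IFCVHJZL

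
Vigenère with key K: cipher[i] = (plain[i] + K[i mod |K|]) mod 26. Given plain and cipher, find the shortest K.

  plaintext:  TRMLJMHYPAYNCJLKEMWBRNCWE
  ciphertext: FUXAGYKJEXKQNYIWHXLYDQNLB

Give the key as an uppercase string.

  i= 0: F-T = 12 → M
  i= 1: U-R =  3 → D
  i= 2: X-M = 11 → L
  i= 3: A-L = 15 → P
  i= 4: G-J = 23 → X
  i= 5: Y-M = 12 → M
  i= 6: K-H =  3 → D
  i= 7: J-Y = 11 → L
  i= 8: E-P = 15 → P
  i= 9: X-A = 23 → X
  i=10: K-Y = 12 → M
  i=11: Q-N =  3 → D
  i=12: N-C = 11 → L
  i=13: Y-J = 15 → P
  i=14: I-L = 23 → X
  i=15: W-K = 12 → M
  i=16: H-E =  3 → D
  i=17: X-M = 11 → L
  i=18: L-W = 15 → P
  i=19: Y-B = 23 → X
  i=20: D-R = 12 → M
  i=21: Q-N =  3 → D
  i=22: N-C = 11 → L
  i=23: L-W = 15 → P
  i=24: B-E = 23 → X
  shifts repeat with period 5: MDLPX

MDLPX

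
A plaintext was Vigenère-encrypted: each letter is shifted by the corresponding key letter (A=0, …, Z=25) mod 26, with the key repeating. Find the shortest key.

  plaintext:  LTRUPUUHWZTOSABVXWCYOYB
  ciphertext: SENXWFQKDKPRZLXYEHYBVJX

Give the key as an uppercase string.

  i= 0: S-L =  7 → H
  i= 1: E-T = 11 → L
  i= 2: N-R = 22 → W
  i= 3: X-U =  3 → D
  i= 4: W-P =  7 → H
  i= 5: F-U = 11 → L
  i= 6: Q-U = 22 → W
  i= 7: K-H =  3 → D
  i= 8: D-W =  7 → H
  i= 9: K-Z = 11 → L
  i=10: P-T = 22 → W
  i=11: R-O =  3 → D
  i=12: Z-S =  7 → H
  i=13: L-A = 11 → L
  i=14: X-B = 22 → W
  i=15: Y-V =  3 → D
  i=16: E-X =  7 → H
  i=17: H-W = 11 → L
  i=18: Y-C = 22 → W
  i=19: B-Y =  3 → D
  i=20: V-O =  7 → H
  i=21: J-Y = 11 → L
  i=22: X-B = 22 → W
  shifts repeat with period 4: HLWD

HLWD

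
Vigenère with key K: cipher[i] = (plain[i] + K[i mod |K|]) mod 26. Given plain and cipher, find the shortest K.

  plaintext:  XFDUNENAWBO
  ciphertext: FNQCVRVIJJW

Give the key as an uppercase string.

  i= 0: F-X =  8 → I
  i= 1: N-F =  8 → I
  i= 2: Q-D = 13 → N
  i= 3: C-U =  8 → I
  i= 4: V-N =  8 → I
  i= 5: R-E = 13 → N
  i= 6: V-N =  8 → I
  i= 7: I-A =  8 → I
  i= 8: J-W = 13 → N
  i= 9: J-B =  8 → I
  i=10: W-O =  8 → I
  shifts repeat with period 3: IIN

IIN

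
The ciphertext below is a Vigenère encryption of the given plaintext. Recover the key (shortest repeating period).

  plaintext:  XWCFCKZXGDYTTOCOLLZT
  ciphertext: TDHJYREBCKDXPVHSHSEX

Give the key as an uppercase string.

WHFE

  i= 0: T-X = 22 → W
  i= 1: D-W =  7 → H
  i= 2: H-C =  5 → F
  i= 3: J-F =  4 → E
  i= 4: Y-C = 22 → W
  i= 5: R-K =  7 → H
  i= 6: E-Z =  5 → F
  i= 7: B-X =  4 → E
  i= 8: C-G = 22 → W
  i= 9: K-D =  7 → H
  i=10: D-Y =  5 → F
  i=11: X-T =  4 → E
  i=12: P-T = 22 → W
  i=13: V-O =  7 → H
  i=14: H-C =  5 → F
  i=15: S-O =  4 → E
  i=16: H-L = 22 → W
  i=17: S-L =  7 → H
  i=18: E-Z =  5 → F
  i=19: X-T =  4 → E
  shifts repeat with period 4: WHFE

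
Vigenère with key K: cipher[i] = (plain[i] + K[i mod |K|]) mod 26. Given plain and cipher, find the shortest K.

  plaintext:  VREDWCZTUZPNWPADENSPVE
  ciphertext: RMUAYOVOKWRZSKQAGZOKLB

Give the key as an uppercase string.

WVQXCM

  i= 0: R-V = 22 → W
  i= 1: M-R = 21 → V
  i= 2: U-E = 16 → Q
  i= 3: A-D = 23 → X
  i= 4: Y-W =  2 → C
  i= 5: O-C = 12 → M
  i= 6: V-Z = 22 → W
  i= 7: O-T = 21 → V
  i= 8: K-U = 16 → Q
  i= 9: W-Z = 23 → X
  i=10: R-P =  2 → C
  i=11: Z-N = 12 → M
  i=12: S-W = 22 → W
  i=13: K-P = 21 → V
  i=14: Q-A = 16 → Q
  i=15: A-D = 23 → X
  i=16: G-E =  2 → C
  i=17: Z-N = 12 → M
  i=18: O-S = 22 → W
  i=19: K-P = 21 → V
  i=20: L-V = 16 → Q
  i=21: B-E = 23 → X
  shifts repeat with period 6: WVQXCM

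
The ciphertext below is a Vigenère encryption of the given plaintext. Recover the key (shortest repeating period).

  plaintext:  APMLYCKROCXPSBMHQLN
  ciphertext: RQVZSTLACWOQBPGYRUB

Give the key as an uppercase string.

  i= 0: R-A = 17 → R
  i= 1: Q-P =  1 → B
  i= 2: V-M =  9 → J
  i= 3: Z-L = 14 → O
  i= 4: S-Y = 20 → U
  i= 5: T-C = 17 → R
  i= 6: L-K =  1 → B
  i= 7: A-R =  9 → J
  i= 8: C-O = 14 → O
  i= 9: W-C = 20 → U
  i=10: O-X = 17 → R
  i=11: Q-P =  1 → B
  i=12: B-S =  9 → J
  i=13: P-B = 14 → O
  i=14: G-M = 20 → U
  i=15: Y-H = 17 → R
  i=16: R-Q =  1 → B
  i=17: U-L =  9 → J
  i=18: B-N = 14 → O
  shifts repeat with period 5: RBJOU

RBJOU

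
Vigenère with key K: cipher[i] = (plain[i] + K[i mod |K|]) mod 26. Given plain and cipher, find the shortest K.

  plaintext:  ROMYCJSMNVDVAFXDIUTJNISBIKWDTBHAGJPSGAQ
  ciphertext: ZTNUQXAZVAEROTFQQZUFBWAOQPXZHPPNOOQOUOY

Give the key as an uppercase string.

  i= 0: Z-R =  8 → I
  i= 1: T-O =  5 → F
  i= 2: N-M =  1 → B
  i= 3: U-Y = 22 → W
  i= 4: Q-C = 14 → O
  i= 5: X-J = 14 → O
  i= 6: A-S =  8 → I
  i= 7: Z-M = 13 → N
  i= 8: V-N =  8 → I
  i= 9: A-V =  5 → F
  i=10: E-D =  1 → B
  i=11: R-V = 22 → W
  i=12: O-A = 14 → O
  i=13: T-F = 14 → O
  i=14: F-X =  8 → I
  i=15: Q-D = 13 → N
  i=16: Q-I =  8 → I
  i=17: Z-U =  5 → F
  i=18: U-T =  1 → B
  i=19: F-J = 22 → W
  i=20: B-N = 14 → O
  i=21: W-I = 14 → O
  i=22: A-S =  8 → I
  i=23: O-B = 13 → N
  i=24: Q-I =  8 → I
  i=25: P-K =  5 → F
  i=26: X-W =  1 → B
  i=27: Z-D = 22 → W
  i=28: H-T = 14 → O
  i=29: P-B = 14 → O
  i=30: P-H =  8 → I
  i=31: N-A = 13 → N
  i=32: O-G =  8 → I
  i=33: O-J =  5 → F
  i=34: Q-P =  1 → B
  i=35: O-S = 22 → W
  i=36: U-G = 14 → O
  i=37: O-A = 14 → O
  i=38: Y-Q =  8 → I
  shifts repeat with period 8: IFBWOOIN

IFBWOOIN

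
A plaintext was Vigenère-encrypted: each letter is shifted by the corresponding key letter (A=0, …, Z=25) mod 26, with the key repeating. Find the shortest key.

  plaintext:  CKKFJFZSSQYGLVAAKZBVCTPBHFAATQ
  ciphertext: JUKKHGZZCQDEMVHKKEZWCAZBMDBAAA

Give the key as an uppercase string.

  i= 0: J-C =  7 → H
  i= 1: U-K = 10 → K
  i= 2: K-K =  0 → A
  i= 3: K-F =  5 → F
  i= 4: H-J = 24 → Y
  i= 5: G-F =  1 → B
  i= 6: Z-Z =  0 → A
  i= 7: Z-S =  7 → H
  i= 8: C-S = 10 → K
  i= 9: Q-Q =  0 → A
  i=10: D-Y =  5 → F
  i=11: E-G = 24 → Y
  i=12: M-L =  1 → B
  i=13: V-V =  0 → A
  i=14: H-A =  7 → H
  i=15: K-A = 10 → K
  i=16: K-K =  0 → A
  i=17: E-Z =  5 → F
  i=18: Z-B = 24 → Y
  i=19: W-V =  1 → B
  i=20: C-C =  0 → A
  i=21: A-T =  7 → H
  i=22: Z-P = 10 → K
  i=23: B-B =  0 → A
  i=24: M-H =  5 → F
  i=25: D-F = 24 → Y
  i=26: B-A =  1 → B
  i=27: A-A =  0 → A
  i=28: A-T =  7 → H
  i=29: A-Q = 10 → K
  shifts repeat with period 7: HKAFYBA

HKAFYBA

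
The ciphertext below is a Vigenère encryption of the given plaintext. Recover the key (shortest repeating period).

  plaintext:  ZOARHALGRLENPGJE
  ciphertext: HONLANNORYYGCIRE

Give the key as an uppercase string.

  i= 0: H-Z =  8 → I
  i= 1: O-O =  0 → A
  i= 2: N-A = 13 → N
  i= 3: L-R = 20 → U
  i= 4: A-H = 19 → T
  i= 5: N-A = 13 → N
  i= 6: N-L =  2 → C
  i= 7: O-G =  8 → I
  i= 8: R-R =  0 → A
  i= 9: Y-L = 13 → N
  i=10: Y-E = 20 → U
  i=11: G-N = 19 → T
  i=12: C-P = 13 → N
  i=13: I-G =  2 → C
  i=14: R-J =  8 → I
  i=15: E-E =  0 → A
  shifts repeat with period 7: IANUTNC

IANUTNC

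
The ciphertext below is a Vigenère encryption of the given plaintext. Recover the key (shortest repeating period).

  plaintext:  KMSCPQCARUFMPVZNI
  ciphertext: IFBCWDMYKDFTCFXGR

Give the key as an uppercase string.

  i= 0: I-K = 24 → Y
  i= 1: F-M = 19 → T
  i= 2: B-S =  9 → J
  i= 3: C-C =  0 → A
  i= 4: W-P =  7 → H
  i= 5: D-Q = 13 → N
  i= 6: M-C = 10 → K
  i= 7: Y-A = 24 → Y
  i= 8: K-R = 19 → T
  i= 9: D-U =  9 → J
  i=10: F-F =  0 → A
  i=11: T-M =  7 → H
  i=12: C-P = 13 → N
  i=13: F-V = 10 → K
  i=14: X-Z = 24 → Y
  i=15: G-N = 19 → T
  i=16: R-I =  9 → J
  shifts repeat with period 7: YTJAHNK

YTJAHNK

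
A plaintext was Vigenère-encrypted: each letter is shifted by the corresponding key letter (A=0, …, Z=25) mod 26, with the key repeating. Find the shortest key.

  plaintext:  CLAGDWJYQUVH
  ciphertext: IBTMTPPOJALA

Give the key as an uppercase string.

GQT

  i= 0: I-C =  6 → G
  i= 1: B-L = 16 → Q
  i= 2: T-A = 19 → T
  i= 3: M-G =  6 → G
  i= 4: T-D = 16 → Q
  i= 5: P-W = 19 → T
  i= 6: P-J =  6 → G
  i= 7: O-Y = 16 → Q
  i= 8: J-Q = 19 → T
  i= 9: A-U =  6 → G
  i=10: L-V = 16 → Q
  i=11: A-H = 19 → T
  shifts repeat with period 3: GQT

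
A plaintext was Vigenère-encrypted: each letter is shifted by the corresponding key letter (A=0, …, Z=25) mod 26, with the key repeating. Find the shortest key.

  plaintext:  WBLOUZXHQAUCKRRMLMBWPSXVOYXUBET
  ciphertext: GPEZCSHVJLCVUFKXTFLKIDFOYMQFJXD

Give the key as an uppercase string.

  i= 0: G-W = 10 → K
  i= 1: P-B = 14 → O
  i= 2: E-L = 19 → T
  i= 3: Z-O = 11 → L
  i= 4: C-U =  8 → I
  i= 5: S-Z = 19 → T
  i= 6: H-X = 10 → K
  i= 7: V-H = 14 → O
  i= 8: J-Q = 19 → T
  i= 9: L-A = 11 → L
  i=10: C-U =  8 → I
  i=11: V-C = 19 → T
  i=12: U-K = 10 → K
  i=13: F-R = 14 → O
  i=14: K-R = 19 → T
  i=15: X-M = 11 → L
  i=16: T-L =  8 → I
  i=17: F-M = 19 → T
  i=18: L-B = 10 → K
  i=19: K-W = 14 → O
  i=20: I-P = 19 → T
  i=21: D-S = 11 → L
  i=22: F-X =  8 → I
  i=23: O-V = 19 → T
  i=24: Y-O = 10 → K
  i=25: M-Y = 14 → O
  i=26: Q-X = 19 → T
  i=27: F-U = 11 → L
  i=28: J-B =  8 → I
  i=29: X-E = 19 → T
  i=30: D-T = 10 → K
  shifts repeat with period 6: KOTLIT

KOTLIT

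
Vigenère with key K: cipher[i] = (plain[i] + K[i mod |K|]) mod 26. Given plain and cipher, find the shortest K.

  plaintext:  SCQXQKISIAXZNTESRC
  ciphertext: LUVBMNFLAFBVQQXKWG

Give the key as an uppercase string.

  i= 0: L-S = 19 → T
  i= 1: U-C = 18 → S
  i= 2: V-Q =  5 → F
  i= 3: B-X =  4 → E
  i= 4: M-Q = 22 → W
  i= 5: N-K =  3 → D
  i= 6: F-I = 23 → X
  i= 7: L-S = 19 → T
  i= 8: A-I = 18 → S
  i= 9: F-A =  5 → F
  i=10: B-X =  4 → E
  i=11: V-Z = 22 → W
  i=12: Q-N =  3 → D
  i=13: Q-T = 23 → X
  i=14: X-E = 19 → T
  i=15: K-S = 18 → S
  i=16: W-R =  5 → F
  i=17: G-C =  4 → E
  shifts repeat with period 7: TSFEWDX

TSFEWDX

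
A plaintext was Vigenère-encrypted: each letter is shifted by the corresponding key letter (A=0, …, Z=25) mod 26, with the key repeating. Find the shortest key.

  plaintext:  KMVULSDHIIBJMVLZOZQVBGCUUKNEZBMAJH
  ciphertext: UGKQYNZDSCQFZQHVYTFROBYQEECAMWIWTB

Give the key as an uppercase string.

KUPWNVWW

  i= 0: U-K = 10 → K
  i= 1: G-M = 20 → U
  i= 2: K-V = 15 → P
  i= 3: Q-U = 22 → W
  i= 4: Y-L = 13 → N
  i= 5: N-S = 21 → V
  i= 6: Z-D = 22 → W
  i= 7: D-H = 22 → W
  i= 8: S-I = 10 → K
  i= 9: C-I = 20 → U
  i=10: Q-B = 15 → P
  i=11: F-J = 22 → W
  i=12: Z-M = 13 → N
  i=13: Q-V = 21 → V
  i=14: H-L = 22 → W
  i=15: V-Z = 22 → W
  i=16: Y-O = 10 → K
  i=17: T-Z = 20 → U
  i=18: F-Q = 15 → P
  i=19: R-V = 22 → W
  i=20: O-B = 13 → N
  i=21: B-G = 21 → V
  i=22: Y-C = 22 → W
  i=23: Q-U = 22 → W
  i=24: E-U = 10 → K
  i=25: E-K = 20 → U
  i=26: C-N = 15 → P
  i=27: A-E = 22 → W
  i=28: M-Z = 13 → N
  i=29: W-B = 21 → V
  i=30: I-M = 22 → W
  i=31: W-A = 22 → W
  i=32: T-J = 10 → K
  i=33: B-H = 20 → U
  shifts repeat with period 8: KUPWNVWW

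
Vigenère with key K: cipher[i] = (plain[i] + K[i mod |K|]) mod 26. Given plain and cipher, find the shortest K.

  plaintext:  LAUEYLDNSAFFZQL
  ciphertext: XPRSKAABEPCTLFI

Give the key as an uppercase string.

  i= 0: X-L = 12 → M
  i= 1: P-A = 15 → P
  i= 2: R-U = 23 → X
  i= 3: S-E = 14 → O
  i= 4: K-Y = 12 → M
  i= 5: A-L = 15 → P
  i= 6: A-D = 23 → X
  i= 7: B-N = 14 → O
  i= 8: E-S = 12 → M
  i= 9: P-A = 15 → P
  i=10: C-F = 23 → X
  i=11: T-F = 14 → O
  i=12: L-Z = 12 → M
  i=13: F-Q = 15 → P
  i=14: I-L = 23 → X
  shifts repeat with period 4: MPXO

MPXO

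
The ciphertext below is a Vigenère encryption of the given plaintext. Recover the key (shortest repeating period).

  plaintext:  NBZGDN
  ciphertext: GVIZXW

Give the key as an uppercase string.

TUJ

  i= 0: G-N = 19 → T
  i= 1: V-B = 20 → U
  i= 2: I-Z =  9 → J
  i= 3: Z-G = 19 → T
  i= 4: X-D = 20 → U
  i= 5: W-N =  9 → J
  shifts repeat with period 3: TUJ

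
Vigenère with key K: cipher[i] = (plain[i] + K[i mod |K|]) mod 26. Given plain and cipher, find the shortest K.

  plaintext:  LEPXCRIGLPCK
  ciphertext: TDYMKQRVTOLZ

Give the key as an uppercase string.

IZJP

  i= 0: T-L =  8 → I
  i= 1: D-E = 25 → Z
  i= 2: Y-P =  9 → J
  i= 3: M-X = 15 → P
  i= 4: K-C =  8 → I
  i= 5: Q-R = 25 → Z
  i= 6: R-I =  9 → J
  i= 7: V-G = 15 → P
  i= 8: T-L =  8 → I
  i= 9: O-P = 25 → Z
  i=10: L-C =  9 → J
  i=11: Z-K = 15 → P
  shifts repeat with period 4: IZJP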